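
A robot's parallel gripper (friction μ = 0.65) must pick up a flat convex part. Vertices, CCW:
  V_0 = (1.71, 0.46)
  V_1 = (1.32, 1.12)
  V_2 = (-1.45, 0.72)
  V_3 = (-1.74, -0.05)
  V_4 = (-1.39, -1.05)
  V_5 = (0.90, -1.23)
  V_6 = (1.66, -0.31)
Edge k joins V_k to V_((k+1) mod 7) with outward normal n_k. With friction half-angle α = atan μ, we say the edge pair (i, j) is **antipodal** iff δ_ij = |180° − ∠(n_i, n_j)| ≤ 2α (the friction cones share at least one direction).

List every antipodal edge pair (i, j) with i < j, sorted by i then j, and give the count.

count = 9; pairs: (0,2), (0,3), (0,4), (1,4), (1,5), (2,5), (2,6), (3,5), (3,6)

α = atan 0.65 = 33.02°;  2α = 66.05°
n_0 = (+0.8609, +0.5087)
n_1 = (-0.1429, +0.9897)
n_2 = (-0.9358, +0.3525)
n_3 = (-0.9439, -0.3304)
n_4 = (-0.0784, -0.9969)
n_5 = (+0.7710, -0.6369)
n_6 = (+0.9979, -0.0648)
  (0,1): δ = 112.36°  ·
  (0,2): δ = 51.22°  ✓
  (0,3): δ = 11.29°  ✓
  (0,4): δ = 54.93°  ✓
  (0,5): δ = 109.86°  ·
  (0,6): δ = 145.71°  ·
  (1,2): δ = 118.85°  ·
  (1,3): δ = 78.93°  ·
  (1,4): δ = 12.71°  ✓
  (1,5): δ = 42.22°  ✓
  (1,6): δ = 78.07°  ·
  (2,3): δ = 140.07°  ·
  (2,4): δ = 73.86°  ·
  (2,5): δ = 18.92°  ✓
  (2,6): δ = 16.92°  ✓
  (3,4): δ = 113.78°  ·
  (3,5): δ = 58.85°  ✓
  (3,6): δ = 23.01°  ✓
  (4,5): δ = 125.07°  ·
  (4,6): δ = 89.22°  ·
  (5,6): δ = 144.16°  ·
antipodal pairs: 9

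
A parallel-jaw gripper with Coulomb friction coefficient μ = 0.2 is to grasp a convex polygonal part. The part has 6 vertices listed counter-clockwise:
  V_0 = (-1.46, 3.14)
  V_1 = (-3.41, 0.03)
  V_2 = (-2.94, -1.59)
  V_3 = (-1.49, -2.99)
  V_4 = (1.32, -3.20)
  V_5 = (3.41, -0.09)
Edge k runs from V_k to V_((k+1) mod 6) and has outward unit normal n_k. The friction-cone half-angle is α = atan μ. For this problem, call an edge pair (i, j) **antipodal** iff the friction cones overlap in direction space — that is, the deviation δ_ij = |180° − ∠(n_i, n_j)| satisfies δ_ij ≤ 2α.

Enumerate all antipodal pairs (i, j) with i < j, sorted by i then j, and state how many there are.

α = atan 0.2 = 11.31°;  2α = 22.62°
n_0 = (-0.8472, +0.5312)
n_1 = (-0.9604, -0.2786)
n_2 = (-0.6946, -0.7194)
n_3 = (-0.0745, -0.9972)
n_4 = (+0.8300, -0.5578)
n_5 = (+0.5527, +0.8334)
  (0,1): δ = 131.73°  ·
  (0,2): δ = 101.91°  ·
  (0,3): δ = 62.19°  ·
  (0,4): δ = 1.81°  ✓
  (0,5): δ = 88.53°  ·
  (1,2): δ = 150.17°  ·
  (1,3): δ = 110.45°  ·
  (1,4): δ = 50.08°  ·
  (1,5): δ = 40.27°  ·
  (2,3): δ = 140.28°  ·
  (2,4): δ = 79.91°  ·
  (2,5): δ = 10.44°  ✓
  (3,4): δ = 119.63°  ·
  (3,5): δ = 29.28°  ·
  (4,5): δ = 89.65°  ·
antipodal pairs: 2

count = 2; pairs: (0,4), (2,5)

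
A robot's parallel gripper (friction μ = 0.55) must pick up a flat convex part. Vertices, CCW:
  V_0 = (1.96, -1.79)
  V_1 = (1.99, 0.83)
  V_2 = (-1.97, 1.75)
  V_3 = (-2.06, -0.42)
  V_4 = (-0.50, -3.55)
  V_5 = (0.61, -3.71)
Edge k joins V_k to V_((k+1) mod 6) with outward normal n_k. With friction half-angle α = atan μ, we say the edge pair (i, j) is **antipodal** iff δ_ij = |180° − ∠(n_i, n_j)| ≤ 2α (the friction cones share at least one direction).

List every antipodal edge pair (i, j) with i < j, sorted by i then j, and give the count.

count = 5; pairs: (0,2), (0,3), (1,3), (1,4), (2,5)

α = atan 0.55 = 28.81°;  2α = 57.62°
n_0 = (+0.9999, -0.0114)
n_1 = (+0.2263, +0.9741)
n_2 = (-0.9991, +0.0414)
n_3 = (-0.8950, -0.4461)
n_4 = (-0.1427, -0.9898)
n_5 = (+0.8180, -0.5752)
  (0,1): δ = 102.42°  ·
  (0,2): δ = 1.72°  ✓
  (0,3): δ = 27.15°  ✓
  (0,4): δ = 82.45°  ·
  (0,5): δ = 145.54°  ·
  (1,2): δ = 79.30°  ·
  (1,3): δ = 50.43°  ✓
  (1,4): δ = 4.88°  ✓
  (1,5): δ = 67.97°  ·
  (2,3): δ = 151.13°  ·
  (2,4): δ = 95.83°  ·
  (2,5): δ = 32.74°  ✓
  (3,4): δ = 124.69°  ·
  (3,5): δ = 61.60°  ·
  (4,5): δ = 116.91°  ·
antipodal pairs: 5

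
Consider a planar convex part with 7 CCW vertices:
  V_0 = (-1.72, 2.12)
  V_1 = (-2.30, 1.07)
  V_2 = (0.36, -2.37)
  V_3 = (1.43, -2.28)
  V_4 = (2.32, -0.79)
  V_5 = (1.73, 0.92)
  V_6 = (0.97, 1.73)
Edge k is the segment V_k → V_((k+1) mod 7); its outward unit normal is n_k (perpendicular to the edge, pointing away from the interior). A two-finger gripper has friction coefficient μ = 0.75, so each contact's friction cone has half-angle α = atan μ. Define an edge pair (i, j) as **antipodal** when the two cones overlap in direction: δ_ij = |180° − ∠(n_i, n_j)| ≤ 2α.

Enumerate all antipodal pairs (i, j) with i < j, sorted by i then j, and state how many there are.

α = atan 0.75 = 36.87°;  2α = 73.74°
n_0 = (-0.8753, +0.4835)
n_1 = (-0.7911, -0.6117)
n_2 = (+0.0838, -0.9965)
n_3 = (+0.8585, -0.5128)
n_4 = (+0.9453, +0.3262)
n_5 = (+0.7293, +0.6842)
n_6 = (+0.1435, +0.9897)
  (0,1): δ = 113.37°  ·
  (0,2): δ = 56.28°  ✓
  (0,3): δ = 1.94°  ✓
  (0,4): δ = 47.95°  ✓
  (0,5): δ = 72.09°  ✓
  (0,6): δ = 110.67°  ·
  (1,2): δ = 122.91°  ·
  (1,3): δ = 68.56°  ✓
  (1,4): δ = 18.68°  ✓
  (1,5): δ = 5.46°  ✓
  (1,6): δ = 44.04°  ✓
  (2,3): δ = 125.66°  ·
  (2,4): δ = 75.77°  ·
  (2,5): δ = 51.63°  ✓
  (2,6): δ = 13.06°  ✓
  (3,4): δ = 130.11°  ·
  (3,5): δ = 105.97°  ·
  (3,6): δ = 67.40°  ✓
  (4,5): δ = 155.86°  ·
  (4,6): δ = 117.29°  ·
  (5,6): δ = 141.43°  ·
antipodal pairs: 11

count = 11; pairs: (0,2), (0,3), (0,4), (0,5), (1,3), (1,4), (1,5), (1,6), (2,5), (2,6), (3,6)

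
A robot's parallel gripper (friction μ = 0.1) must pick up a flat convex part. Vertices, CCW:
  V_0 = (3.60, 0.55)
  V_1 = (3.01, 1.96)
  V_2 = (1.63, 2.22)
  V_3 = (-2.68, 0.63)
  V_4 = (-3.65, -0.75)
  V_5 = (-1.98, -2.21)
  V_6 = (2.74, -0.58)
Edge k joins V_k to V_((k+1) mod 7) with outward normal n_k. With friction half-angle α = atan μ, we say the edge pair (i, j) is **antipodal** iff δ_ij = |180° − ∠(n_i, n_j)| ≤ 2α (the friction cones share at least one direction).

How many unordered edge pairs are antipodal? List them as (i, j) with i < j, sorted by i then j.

count = 2; pairs: (2,5), (3,6)

α = atan 0.1 = 5.71°;  2α = 11.42°
n_0 = (+0.9225, +0.3860)
n_1 = (+0.1851, +0.9827)
n_2 = (-0.3461, +0.9382)
n_3 = (-0.8181, +0.5751)
n_4 = (-0.6582, -0.7529)
n_5 = (+0.3264, -0.9452)
n_6 = (+0.7958, -0.6056)
  (0,1): δ = 123.38°  ·
  (0,2): δ = 92.46°  ·
  (0,3): δ = 57.81°  ·
  (0,4): δ = 26.13°  ·
  (0,5): δ = 86.35°  ·
  (0,6): δ = 120.02°  ·
  (1,2): δ = 149.08°  ·
  (1,3): δ = 114.43°  ·
  (1,4): δ = 30.49°  ·
  (1,5): δ = 29.72°  ·
  (1,6): δ = 63.40°  ·
  (2,3): δ = 145.35°  ·
  (2,4): δ = 61.41°  ·
  (2,5): δ = 1.20°  ✓
  (2,6): δ = 32.48°  ·
  (3,4): δ = 96.06°  ·
  (3,5): δ = 35.84°  ·
  (3,6): δ = 2.17°  ✓
  (4,5): δ = 119.79°  ·
  (4,6): δ = 86.11°  ·
  (5,6): δ = 146.33°  ·
antipodal pairs: 2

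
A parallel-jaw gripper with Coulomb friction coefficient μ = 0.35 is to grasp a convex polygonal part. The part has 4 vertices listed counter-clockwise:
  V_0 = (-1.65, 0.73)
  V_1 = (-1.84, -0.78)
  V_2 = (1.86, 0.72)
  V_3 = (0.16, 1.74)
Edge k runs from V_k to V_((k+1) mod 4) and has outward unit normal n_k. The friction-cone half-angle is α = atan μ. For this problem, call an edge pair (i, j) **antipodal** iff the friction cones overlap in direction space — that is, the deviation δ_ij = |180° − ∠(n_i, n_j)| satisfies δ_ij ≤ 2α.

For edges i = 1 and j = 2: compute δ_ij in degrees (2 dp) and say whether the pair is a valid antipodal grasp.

δ = 53.03°, invalid

α = atan 0.35 = 19.29°;  2α = 38.58°
edge 1: e_1 = (+3.70, +1.50);  n_1 = (+0.3757, -0.9267)
edge 2: e_2 = (-1.70, +1.02);  n_2 = (+0.5145, +0.8575)
∠(n_1, n_2) = 126.97°
δ = |180° − 126.97°| = 53.03°
53.03° > 2α = 38.58°  →  invalid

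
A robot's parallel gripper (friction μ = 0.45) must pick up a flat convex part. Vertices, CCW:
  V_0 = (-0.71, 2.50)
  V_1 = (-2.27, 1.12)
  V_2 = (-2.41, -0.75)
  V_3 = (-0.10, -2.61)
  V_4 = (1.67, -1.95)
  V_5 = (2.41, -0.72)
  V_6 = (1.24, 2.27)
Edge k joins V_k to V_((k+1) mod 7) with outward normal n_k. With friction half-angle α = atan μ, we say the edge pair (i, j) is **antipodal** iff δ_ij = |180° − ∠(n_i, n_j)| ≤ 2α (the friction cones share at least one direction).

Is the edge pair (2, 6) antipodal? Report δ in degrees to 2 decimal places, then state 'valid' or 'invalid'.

δ = 32.11°, valid

α = atan 0.45 = 24.23°;  2α = 48.46°
edge 2: e_2 = (+2.31, -1.86);  n_2 = (-0.6272, -0.7789)
edge 6: e_6 = (-1.95, +0.23);  n_6 = (+0.1171, +0.9931)
∠(n_2, n_6) = 147.89°
δ = |180° − 147.89°| = 32.11°
32.11° ≤ 2α = 48.46°  →  valid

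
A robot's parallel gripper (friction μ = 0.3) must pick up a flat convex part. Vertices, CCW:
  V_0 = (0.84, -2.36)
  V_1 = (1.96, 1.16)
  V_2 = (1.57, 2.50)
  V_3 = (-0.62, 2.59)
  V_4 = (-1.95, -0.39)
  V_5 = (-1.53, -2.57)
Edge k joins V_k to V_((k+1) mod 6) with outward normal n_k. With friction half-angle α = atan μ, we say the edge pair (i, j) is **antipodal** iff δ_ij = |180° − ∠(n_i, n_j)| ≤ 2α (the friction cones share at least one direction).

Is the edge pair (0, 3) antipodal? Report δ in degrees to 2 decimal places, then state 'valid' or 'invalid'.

α = atan 0.3 = 16.70°;  2α = 33.40°
edge 0: e_0 = (+1.12, +3.52);  n_0 = (+0.9529, -0.3032)
edge 3: e_3 = (-1.33, -2.98);  n_3 = (-0.9132, +0.4076)
∠(n_0, n_3) = 173.60°
δ = |180° − 173.60°| = 6.40°
6.40° ≤ 2α = 33.40°  →  valid

δ = 6.40°, valid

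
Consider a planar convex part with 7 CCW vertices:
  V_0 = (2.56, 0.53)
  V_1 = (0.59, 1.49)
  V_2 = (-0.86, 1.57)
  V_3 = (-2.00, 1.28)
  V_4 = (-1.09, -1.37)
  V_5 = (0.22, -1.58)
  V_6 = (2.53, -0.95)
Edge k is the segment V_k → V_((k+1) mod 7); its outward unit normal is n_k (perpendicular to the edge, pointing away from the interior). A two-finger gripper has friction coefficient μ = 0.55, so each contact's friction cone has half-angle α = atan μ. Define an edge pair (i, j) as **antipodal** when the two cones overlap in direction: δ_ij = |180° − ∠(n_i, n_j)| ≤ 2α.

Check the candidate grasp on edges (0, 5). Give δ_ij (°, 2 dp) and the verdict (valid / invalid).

δ = 41.24°, valid

α = atan 0.55 = 28.81°;  2α = 57.62°
edge 0: e_0 = (-1.97, +0.96);  n_0 = (+0.4381, +0.8989)
edge 5: e_5 = (+2.31, +0.63);  n_5 = (+0.2631, -0.9648)
∠(n_0, n_5) = 138.76°
δ = |180° − 138.76°| = 41.24°
41.24° ≤ 2α = 57.62°  →  valid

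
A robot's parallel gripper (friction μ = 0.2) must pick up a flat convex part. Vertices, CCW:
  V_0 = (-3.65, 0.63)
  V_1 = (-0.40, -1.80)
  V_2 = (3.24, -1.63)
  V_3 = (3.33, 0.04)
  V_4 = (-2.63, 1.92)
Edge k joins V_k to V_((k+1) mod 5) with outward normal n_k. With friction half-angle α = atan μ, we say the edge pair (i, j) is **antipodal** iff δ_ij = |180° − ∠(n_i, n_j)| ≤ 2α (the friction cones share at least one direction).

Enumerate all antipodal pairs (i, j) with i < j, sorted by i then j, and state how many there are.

α = atan 0.2 = 11.31°;  2α = 22.62°
n_0 = (-0.5988, -0.8009)
n_1 = (+0.0467, -0.9989)
n_2 = (+0.9986, -0.0538)
n_3 = (+0.3008, +0.9537)
n_4 = (-0.7844, +0.6202)
  (0,1): δ = 140.54°  ·
  (0,2): δ = 56.30°  ·
  (0,3): δ = 19.28°  ✓
  (0,4): δ = 88.45°  ·
  (1,2): δ = 95.76°  ·
  (1,3): δ = 20.18°  ✓
  (1,4): δ = 48.99°  ·
  (2,3): δ = 104.42°  ·
  (2,4): δ = 35.25°  ·
  (3,4): δ = 110.83°  ·
antipodal pairs: 2

count = 2; pairs: (0,3), (1,3)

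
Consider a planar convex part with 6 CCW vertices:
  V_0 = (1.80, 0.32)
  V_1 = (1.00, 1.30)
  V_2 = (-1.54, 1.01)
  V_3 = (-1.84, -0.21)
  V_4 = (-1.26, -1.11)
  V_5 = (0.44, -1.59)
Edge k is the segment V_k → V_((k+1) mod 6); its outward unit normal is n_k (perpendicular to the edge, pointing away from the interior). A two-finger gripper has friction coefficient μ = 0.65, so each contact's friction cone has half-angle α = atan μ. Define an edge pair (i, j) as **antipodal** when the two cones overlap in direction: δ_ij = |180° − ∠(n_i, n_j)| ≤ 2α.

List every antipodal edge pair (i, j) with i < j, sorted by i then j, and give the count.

α = atan 0.65 = 33.02°;  2α = 66.05°
n_0 = (+0.7747, +0.6324)
n_1 = (-0.1134, +0.9935)
n_2 = (-0.9711, +0.2388)
n_3 = (-0.8406, -0.5417)
n_4 = (-0.2717, -0.9624)
n_5 = (+0.8146, -0.5800)
  (0,1): δ = 122.71°  ·
  (0,2): δ = 53.04°  ✓
  (0,3): δ = 6.43°  ✓
  (0,4): δ = 35.01°  ✓
  (0,5): δ = 105.32°  ·
  (1,2): δ = 110.33°  ·
  (1,3): δ = 63.71°  ✓
  (1,4): δ = 22.28°  ✓
  (1,5): δ = 48.03°  ✓
  (2,3): δ = 133.39°  ·
  (2,4): δ = 91.95°  ·
  (2,5): δ = 21.64°  ✓
  (3,4): δ = 138.57°  ·
  (3,5): δ = 68.25°  ·
  (4,5): δ = 109.69°  ·
antipodal pairs: 7

count = 7; pairs: (0,2), (0,3), (0,4), (1,3), (1,4), (1,5), (2,5)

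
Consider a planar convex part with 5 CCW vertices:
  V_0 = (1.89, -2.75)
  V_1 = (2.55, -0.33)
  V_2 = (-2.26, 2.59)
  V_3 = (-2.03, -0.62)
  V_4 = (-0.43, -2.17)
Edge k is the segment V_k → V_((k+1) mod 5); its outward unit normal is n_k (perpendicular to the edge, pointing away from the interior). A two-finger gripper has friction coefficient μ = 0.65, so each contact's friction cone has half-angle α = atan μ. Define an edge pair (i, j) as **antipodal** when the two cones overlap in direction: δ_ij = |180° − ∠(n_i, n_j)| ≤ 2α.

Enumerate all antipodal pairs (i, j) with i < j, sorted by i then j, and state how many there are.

count = 5; pairs: (0,2), (0,3), (1,2), (1,3), (1,4)

α = atan 0.65 = 33.02°;  2α = 66.05°
n_0 = (+0.9648, -0.2631)
n_1 = (+0.5189, +0.8548)
n_2 = (-0.9974, -0.0715)
n_3 = (-0.6958, -0.7182)
n_4 = (-0.2425, -0.9701)
  (0,1): δ = 106.01°  ·
  (0,2): δ = 19.35°  ✓
  (0,3): δ = 61.16°  ✓
  (0,4): δ = 91.22°  ·
  (1,2): δ = 54.64°  ✓
  (1,3): δ = 12.83°  ✓
  (1,4): δ = 17.22°  ✓
  (2,3): δ = 138.19°  ·
  (2,4): δ = 108.13°  ·
  (3,4): δ = 149.95°  ·
antipodal pairs: 5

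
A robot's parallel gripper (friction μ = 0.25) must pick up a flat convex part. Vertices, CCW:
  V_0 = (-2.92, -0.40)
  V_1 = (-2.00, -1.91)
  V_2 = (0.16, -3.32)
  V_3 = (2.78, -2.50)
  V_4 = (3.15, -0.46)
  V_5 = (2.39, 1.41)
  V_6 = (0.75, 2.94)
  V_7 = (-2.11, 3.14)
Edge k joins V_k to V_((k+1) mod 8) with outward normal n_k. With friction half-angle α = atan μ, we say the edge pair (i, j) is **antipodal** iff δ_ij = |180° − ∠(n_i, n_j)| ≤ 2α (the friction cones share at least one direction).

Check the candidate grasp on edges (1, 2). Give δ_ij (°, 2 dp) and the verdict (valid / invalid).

δ = 129.49°, invalid

α = atan 0.25 = 14.04°;  2α = 28.07°
edge 1: e_1 = (+2.16, -1.41);  n_1 = (-0.5466, -0.8374)
edge 2: e_2 = (+2.62, +0.82);  n_2 = (+0.2987, -0.9544)
∠(n_1, n_2) = 50.51°
δ = |180° − 50.51°| = 129.49°
129.49° > 2α = 28.07°  →  invalid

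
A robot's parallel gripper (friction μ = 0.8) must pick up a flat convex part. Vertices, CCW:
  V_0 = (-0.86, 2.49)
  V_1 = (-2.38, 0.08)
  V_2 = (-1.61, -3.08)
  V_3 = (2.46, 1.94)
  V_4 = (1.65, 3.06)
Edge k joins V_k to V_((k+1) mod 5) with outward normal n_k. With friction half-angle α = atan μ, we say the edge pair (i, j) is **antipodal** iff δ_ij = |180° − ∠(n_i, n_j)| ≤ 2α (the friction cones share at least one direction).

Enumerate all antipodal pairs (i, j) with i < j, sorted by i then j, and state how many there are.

α = atan 0.8 = 38.66°;  2α = 77.32°
n_0 = (-0.8458, +0.5335)
n_1 = (-0.9716, -0.2367)
n_2 = (+0.7768, -0.6298)
n_3 = (+0.8103, +0.5860)
n_4 = (-0.2215, +0.9752)
  (0,1): δ = 134.07°  ·
  (0,2): δ = 6.79°  ✓
  (0,3): δ = 68.11°  ✓
  (0,4): δ = 135.03°  ·
  (1,2): δ = 52.73°  ✓
  (1,3): δ = 22.18°  ✓
  (1,4): δ = 89.10°  ·
  (2,3): δ = 105.09°  ·
  (2,4): δ = 38.17°  ✓
  (3,4): δ = 113.08°  ·
antipodal pairs: 5

count = 5; pairs: (0,2), (0,3), (1,2), (1,3), (2,4)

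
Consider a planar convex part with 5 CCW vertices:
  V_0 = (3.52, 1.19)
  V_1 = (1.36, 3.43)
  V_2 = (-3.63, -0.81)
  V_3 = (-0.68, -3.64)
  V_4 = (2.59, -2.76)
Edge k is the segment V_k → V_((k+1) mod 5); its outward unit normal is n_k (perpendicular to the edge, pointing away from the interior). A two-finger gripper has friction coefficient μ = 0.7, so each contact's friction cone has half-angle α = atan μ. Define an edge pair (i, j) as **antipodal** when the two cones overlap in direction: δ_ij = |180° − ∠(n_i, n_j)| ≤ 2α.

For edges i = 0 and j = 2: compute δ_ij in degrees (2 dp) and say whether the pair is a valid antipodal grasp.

δ = 2.23°, valid

α = atan 0.7 = 34.99°;  2α = 69.98°
edge 0: e_0 = (-2.16, +2.24);  n_0 = (+0.7198, +0.6941)
edge 2: e_2 = (+2.95, -2.83);  n_2 = (-0.6923, -0.7216)
∠(n_0, n_2) = 177.77°
δ = |180° − 177.77°| = 2.23°
2.23° ≤ 2α = 69.98°  →  valid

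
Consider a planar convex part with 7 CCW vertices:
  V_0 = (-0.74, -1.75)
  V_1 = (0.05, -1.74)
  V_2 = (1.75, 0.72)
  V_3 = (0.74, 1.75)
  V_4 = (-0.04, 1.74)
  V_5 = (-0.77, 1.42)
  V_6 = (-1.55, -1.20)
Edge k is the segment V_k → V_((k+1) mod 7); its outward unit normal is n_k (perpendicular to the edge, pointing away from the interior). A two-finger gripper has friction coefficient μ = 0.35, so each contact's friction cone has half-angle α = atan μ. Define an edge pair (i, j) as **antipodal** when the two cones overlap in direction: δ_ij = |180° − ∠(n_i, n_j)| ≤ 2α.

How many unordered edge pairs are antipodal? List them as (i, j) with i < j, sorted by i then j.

count = 6; pairs: (0,3), (0,4), (1,4), (1,5), (2,6), (3,6)

α = atan 0.35 = 19.29°;  2α = 38.58°
n_0 = (+0.0127, -0.9999)
n_1 = (+0.8227, -0.5685)
n_2 = (+0.7140, +0.7001)
n_3 = (-0.0128, +0.9999)
n_4 = (-0.4015, +0.9159)
n_5 = (-0.9584, +0.2853)
n_6 = (-0.5618, -0.8273)
  (0,1): δ = 125.37°  ·
  (0,2): δ = 46.29°  ·
  (0,3): δ = 0.01°  ✓
  (0,4): δ = 22.95°  ✓
  (0,5): δ = 72.70°  ·
  (0,6): δ = 145.10°  ·
  (1,2): δ = 100.92°  ·
  (1,3): δ = 54.62°  ·
  (1,4): δ = 31.68°  ✓
  (1,5): δ = 18.07°  ✓
  (1,6): δ = 90.47°  ·
  (2,3): δ = 133.70°  ·
  (2,4): δ = 110.77°  ·
  (2,5): δ = 61.02°  ·
  (2,6): δ = 11.38°  ✓
  (3,4): δ = 157.06°  ·
  (3,5): δ = 107.31°  ·
  (3,6): δ = 34.91°  ✓
  (4,5): δ = 130.25°  ·
  (4,6): δ = 57.85°  ·
  (5,6): δ = 107.60°  ·
antipodal pairs: 6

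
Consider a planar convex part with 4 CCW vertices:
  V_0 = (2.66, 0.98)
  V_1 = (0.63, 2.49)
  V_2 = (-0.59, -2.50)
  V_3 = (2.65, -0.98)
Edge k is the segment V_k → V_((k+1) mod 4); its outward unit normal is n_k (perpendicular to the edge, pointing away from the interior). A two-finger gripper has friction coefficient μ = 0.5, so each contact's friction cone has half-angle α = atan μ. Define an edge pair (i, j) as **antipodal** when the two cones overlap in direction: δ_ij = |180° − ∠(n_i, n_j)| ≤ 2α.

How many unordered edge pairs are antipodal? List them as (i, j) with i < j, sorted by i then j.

count = 2; pairs: (1,2), (1,3)

α = atan 0.5 = 26.57°;  2α = 53.13°
n_0 = (+0.5968, +0.8024)
n_1 = (-0.9714, +0.2375)
n_2 = (+0.4247, -0.9053)
n_3 = (+1.0000, -0.0051)
  (0,1): δ = 67.10°  ·
  (0,2): δ = 61.78°  ·
  (0,3): δ = 126.35°  ·
  (1,2): δ = 51.13°  ✓
  (1,3): δ = 13.45°  ✓
  (2,3): δ = 115.43°  ·
antipodal pairs: 2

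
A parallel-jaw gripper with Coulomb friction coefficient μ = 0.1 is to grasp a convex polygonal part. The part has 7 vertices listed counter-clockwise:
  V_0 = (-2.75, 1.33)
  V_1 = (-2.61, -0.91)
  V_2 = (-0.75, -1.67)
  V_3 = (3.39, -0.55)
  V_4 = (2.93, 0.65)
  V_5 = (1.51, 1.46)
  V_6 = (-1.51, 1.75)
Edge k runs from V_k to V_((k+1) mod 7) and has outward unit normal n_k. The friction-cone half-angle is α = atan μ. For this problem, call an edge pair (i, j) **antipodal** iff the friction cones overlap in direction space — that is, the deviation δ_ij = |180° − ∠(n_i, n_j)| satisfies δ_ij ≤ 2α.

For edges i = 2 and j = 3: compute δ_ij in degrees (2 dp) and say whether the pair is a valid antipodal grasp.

δ = 84.16°, invalid

α = atan 0.1 = 5.71°;  2α = 11.42°
edge 2: e_2 = (+4.14, +1.12);  n_2 = (+0.2611, -0.9653)
edge 3: e_3 = (-0.46, +1.20);  n_3 = (+0.9337, +0.3579)
∠(n_2, n_3) = 95.84°
δ = |180° − 95.84°| = 84.16°
84.16° > 2α = 11.42°  →  invalid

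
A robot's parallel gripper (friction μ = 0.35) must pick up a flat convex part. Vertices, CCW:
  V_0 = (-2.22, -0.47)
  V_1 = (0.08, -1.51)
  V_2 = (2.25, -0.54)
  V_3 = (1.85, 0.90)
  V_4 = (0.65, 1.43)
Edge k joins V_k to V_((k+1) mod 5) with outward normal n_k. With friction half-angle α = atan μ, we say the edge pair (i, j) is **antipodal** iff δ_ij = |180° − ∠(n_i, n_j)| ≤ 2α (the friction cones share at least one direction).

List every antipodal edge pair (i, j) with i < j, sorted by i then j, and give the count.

α = atan 0.35 = 19.29°;  2α = 38.58°
n_0 = (-0.4120, -0.9112)
n_1 = (+0.4081, -0.9129)
n_2 = (+0.9635, +0.2676)
n_3 = (+0.4040, +0.9148)
n_4 = (-0.5520, +0.8338)
  (0,1): δ = 131.58°  ·
  (0,2): δ = 50.14°  ·
  (0,3): δ = 0.50°  ✓
  (0,4): δ = 57.84°  ·
  (1,2): δ = 98.56°  ·
  (1,3): δ = 47.91°  ·
  (1,4): δ = 9.42°  ✓
  (2,3): δ = 129.35°  ·
  (2,4): δ = 72.02°  ·
  (3,4): δ = 122.67°  ·
antipodal pairs: 2

count = 2; pairs: (0,3), (1,4)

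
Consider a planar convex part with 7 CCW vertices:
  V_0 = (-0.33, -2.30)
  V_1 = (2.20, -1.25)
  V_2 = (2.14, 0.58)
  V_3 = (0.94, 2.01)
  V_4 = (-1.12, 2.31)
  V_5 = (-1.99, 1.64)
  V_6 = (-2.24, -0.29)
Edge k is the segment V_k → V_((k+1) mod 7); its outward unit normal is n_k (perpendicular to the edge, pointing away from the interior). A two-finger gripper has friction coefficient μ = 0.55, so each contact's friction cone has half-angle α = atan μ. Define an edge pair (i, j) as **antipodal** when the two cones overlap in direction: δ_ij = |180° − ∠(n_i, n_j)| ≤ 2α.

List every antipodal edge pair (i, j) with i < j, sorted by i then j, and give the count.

count = 8; pairs: (0,3), (0,4), (1,4), (1,5), (1,6), (2,5), (2,6), (3,6)

α = atan 0.55 = 28.81°;  2α = 57.62°
n_0 = (+0.3833, -0.9236)
n_1 = (+0.9995, +0.0328)
n_2 = (+0.7660, +0.6428)
n_3 = (+0.1441, +0.9896)
n_4 = (-0.6102, +0.7923)
n_5 = (-0.9917, +0.1285)
n_6 = (-0.7249, -0.6888)
  (0,1): δ = 110.66°  ·
  (0,2): δ = 72.54°  ·
  (0,3): δ = 30.83°  ✓
  (0,4): δ = 15.06°  ✓
  (0,5): δ = 60.08°  ·
  (0,6): δ = 111.00°  ·
  (1,2): δ = 141.88°  ·
  (1,3): δ = 100.16°  ·
  (1,4): δ = 54.28°  ✓
  (1,5): δ = 9.26°  ✓
  (1,6): δ = 41.66°  ✓
  (2,3): δ = 138.29°  ·
  (2,4): δ = 92.40°  ·
  (2,5): δ = 47.38°  ✓
  (2,6): δ = 3.54°  ✓
  (3,4): δ = 134.11°  ·
  (3,5): δ = 89.09°  ·
  (3,6): δ = 38.18°  ✓
  (4,5): δ = 134.98°  ·
  (4,6): δ = 84.06°  ·
  (5,6): δ = 129.08°  ·
antipodal pairs: 8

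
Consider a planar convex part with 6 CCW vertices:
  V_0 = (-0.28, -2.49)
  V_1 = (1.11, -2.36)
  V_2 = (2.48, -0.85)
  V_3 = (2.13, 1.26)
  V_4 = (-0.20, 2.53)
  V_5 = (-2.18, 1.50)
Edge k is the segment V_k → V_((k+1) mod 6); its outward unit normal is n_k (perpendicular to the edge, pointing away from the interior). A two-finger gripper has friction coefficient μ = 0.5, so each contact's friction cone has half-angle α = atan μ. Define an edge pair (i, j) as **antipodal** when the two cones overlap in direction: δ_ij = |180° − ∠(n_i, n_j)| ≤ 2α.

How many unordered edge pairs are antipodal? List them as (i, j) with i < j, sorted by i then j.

α = atan 0.5 = 26.57°;  2α = 53.13°
n_0 = (+0.0931, -0.9957)
n_1 = (+0.7406, -0.6719)
n_2 = (+0.9865, +0.1636)
n_3 = (+0.4786, +0.8780)
n_4 = (-0.4615, +0.8871)
n_5 = (-0.9029, -0.4299)
  (0,1): δ = 137.56°  ·
  (0,2): δ = 85.92°  ·
  (0,3): δ = 33.94°  ✓
  (0,4): δ = 22.14°  ✓
  (0,5): δ = 110.12°  ·
  (1,2): δ = 128.36°  ·
  (1,3): δ = 76.38°  ·
  (1,4): δ = 20.30°  ✓
  (1,5): δ = 67.68°  ·
  (2,3): δ = 128.01°  ·
  (2,4): δ = 71.93°  ·
  (2,5): δ = 16.05°  ✓
  (3,4): δ = 123.92°  ·
  (3,5): δ = 35.94°  ✓
  (4,5): δ = 92.02°  ·
antipodal pairs: 5

count = 5; pairs: (0,3), (0,4), (1,4), (2,5), (3,5)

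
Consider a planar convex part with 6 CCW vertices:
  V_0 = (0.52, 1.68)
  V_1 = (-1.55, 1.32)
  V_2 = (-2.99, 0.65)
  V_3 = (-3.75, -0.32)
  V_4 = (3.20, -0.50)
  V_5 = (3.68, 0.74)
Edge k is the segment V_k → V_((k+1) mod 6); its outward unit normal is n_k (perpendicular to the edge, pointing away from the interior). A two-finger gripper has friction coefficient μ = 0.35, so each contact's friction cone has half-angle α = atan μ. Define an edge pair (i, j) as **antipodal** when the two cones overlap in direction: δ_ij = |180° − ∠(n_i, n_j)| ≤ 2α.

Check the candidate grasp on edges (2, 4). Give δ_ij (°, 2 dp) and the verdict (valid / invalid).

α = atan 0.35 = 19.29°;  2α = 38.58°
edge 2: e_2 = (-0.76, -0.97);  n_2 = (-0.7872, +0.6167)
edge 4: e_4 = (+0.48, +1.24);  n_4 = (+0.9326, -0.3610)
∠(n_2, n_4) = 163.08°
δ = |180° − 163.08°| = 16.92°
16.92° ≤ 2α = 38.58°  →  valid

δ = 16.92°, valid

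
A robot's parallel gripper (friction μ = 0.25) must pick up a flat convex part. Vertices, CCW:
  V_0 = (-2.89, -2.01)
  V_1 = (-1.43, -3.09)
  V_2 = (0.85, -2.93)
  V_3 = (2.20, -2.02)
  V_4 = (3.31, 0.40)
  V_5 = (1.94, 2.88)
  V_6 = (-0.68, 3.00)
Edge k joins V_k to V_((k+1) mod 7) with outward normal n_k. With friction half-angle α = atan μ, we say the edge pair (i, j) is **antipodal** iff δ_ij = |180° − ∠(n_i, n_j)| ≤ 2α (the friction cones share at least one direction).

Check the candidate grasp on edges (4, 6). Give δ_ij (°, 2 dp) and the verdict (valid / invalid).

δ = 52.72°, invalid

α = atan 0.25 = 14.04°;  2α = 28.07°
edge 4: e_4 = (-1.37, +2.48);  n_4 = (+0.8753, +0.4835)
edge 6: e_6 = (-2.21, -5.01);  n_6 = (-0.9149, +0.4036)
∠(n_4, n_6) = 127.28°
δ = |180° − 127.28°| = 52.72°
52.72° > 2α = 28.07°  →  invalid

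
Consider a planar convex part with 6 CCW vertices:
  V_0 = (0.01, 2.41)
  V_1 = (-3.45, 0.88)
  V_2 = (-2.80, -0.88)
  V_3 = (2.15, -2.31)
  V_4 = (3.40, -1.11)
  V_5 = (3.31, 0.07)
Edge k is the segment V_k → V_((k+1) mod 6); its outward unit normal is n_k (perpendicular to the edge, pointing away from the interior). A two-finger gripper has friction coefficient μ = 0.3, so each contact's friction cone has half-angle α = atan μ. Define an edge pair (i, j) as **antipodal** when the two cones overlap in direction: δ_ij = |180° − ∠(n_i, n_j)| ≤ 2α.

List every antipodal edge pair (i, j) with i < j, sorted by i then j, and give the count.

α = atan 0.3 = 16.70°;  2α = 33.40°
n_0 = (-0.4044, +0.9146)
n_1 = (-0.9381, -0.3464)
n_2 = (-0.2775, -0.9607)
n_3 = (+0.6925, -0.7214)
n_4 = (+0.9971, +0.0761)
n_5 = (+0.5784, +0.8157)
  (0,1): δ = 93.58°  ·
  (0,2): δ = 39.97°  ·
  (0,3): δ = 19.98°  ✓
  (0,4): δ = 70.51°  ·
  (0,5): δ = 120.81°  ·
  (1,2): δ = 126.38°  ·
  (1,3): δ = 66.44°  ·
  (1,4): δ = 15.91°  ✓
  (1,5): δ = 34.39°  ·
  (2,3): δ = 120.06°  ·
  (2,4): δ = 69.53°  ·
  (2,5): δ = 19.23°  ✓
  (3,4): δ = 129.47°  ·
  (3,5): δ = 79.17°  ·
  (4,5): δ = 129.70°  ·
antipodal pairs: 3

count = 3; pairs: (0,3), (1,4), (2,5)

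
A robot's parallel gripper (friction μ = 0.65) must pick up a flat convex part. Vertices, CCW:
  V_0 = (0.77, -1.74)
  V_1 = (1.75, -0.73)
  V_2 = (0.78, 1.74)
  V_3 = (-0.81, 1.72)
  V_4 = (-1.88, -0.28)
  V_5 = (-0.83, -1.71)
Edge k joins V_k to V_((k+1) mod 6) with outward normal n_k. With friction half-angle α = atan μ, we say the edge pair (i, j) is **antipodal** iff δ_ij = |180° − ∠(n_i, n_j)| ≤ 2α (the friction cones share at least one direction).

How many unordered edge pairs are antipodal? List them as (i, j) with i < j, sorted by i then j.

count = 7; pairs: (0,2), (0,3), (1,3), (1,4), (2,4), (2,5), (3,5)

α = atan 0.65 = 33.02°;  2α = 66.05°
n_0 = (+0.7177, -0.6964)
n_1 = (+0.9308, +0.3655)
n_2 = (-0.0126, +0.9999)
n_3 = (-0.8817, +0.4717)
n_4 = (-0.8060, -0.5919)
n_5 = (-0.0187, -0.9998)
  (0,1): δ = 114.42°  ·
  (0,2): δ = 45.14°  ✓
  (0,3): δ = 15.99°  ✓
  (0,4): δ = 80.42°  ·
  (0,5): δ = 133.06°  ·
  (1,2): δ = 110.72°  ·
  (1,3): δ = 49.59°  ✓
  (1,4): δ = 14.85°  ✓
  (1,5): δ = 67.49°  ·
  (2,3): δ = 118.87°  ·
  (2,4): δ = 54.43°  ✓
  (2,5): δ = 1.79°  ✓
  (3,4): δ = 115.56°  ·
  (3,5): δ = 62.93°  ✓
  (4,5): δ = 127.36°  ·
antipodal pairs: 7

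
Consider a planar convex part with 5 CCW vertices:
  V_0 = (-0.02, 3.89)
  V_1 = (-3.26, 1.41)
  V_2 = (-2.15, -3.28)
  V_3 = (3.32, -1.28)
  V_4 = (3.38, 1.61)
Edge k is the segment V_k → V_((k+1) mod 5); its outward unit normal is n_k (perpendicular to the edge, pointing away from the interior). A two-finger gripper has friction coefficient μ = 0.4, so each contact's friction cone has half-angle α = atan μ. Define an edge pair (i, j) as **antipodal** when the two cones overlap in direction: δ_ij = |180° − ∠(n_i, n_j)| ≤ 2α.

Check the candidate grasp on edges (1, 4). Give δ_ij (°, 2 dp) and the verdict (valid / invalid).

δ = 42.84°, valid

α = atan 0.4 = 21.80°;  2α = 43.60°
edge 1: e_1 = (+1.11, -4.69);  n_1 = (-0.9731, -0.2303)
edge 4: e_4 = (-3.40, +2.28);  n_4 = (+0.5570, +0.8305)
∠(n_1, n_4) = 137.16°
δ = |180° − 137.16°| = 42.84°
42.84° ≤ 2α = 43.60°  →  valid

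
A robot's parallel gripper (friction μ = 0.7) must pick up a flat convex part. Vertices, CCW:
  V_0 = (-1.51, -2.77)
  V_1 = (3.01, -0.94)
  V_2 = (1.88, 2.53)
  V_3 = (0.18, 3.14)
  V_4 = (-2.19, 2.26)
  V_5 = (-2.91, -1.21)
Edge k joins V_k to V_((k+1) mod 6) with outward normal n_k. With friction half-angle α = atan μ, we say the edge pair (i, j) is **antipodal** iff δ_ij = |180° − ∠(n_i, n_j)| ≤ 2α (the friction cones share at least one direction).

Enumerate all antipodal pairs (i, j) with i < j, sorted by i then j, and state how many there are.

α = atan 0.7 = 34.99°;  2α = 69.98°
n_0 = (+0.3753, -0.9269)
n_1 = (+0.9509, +0.3096)
n_2 = (+0.3377, +0.9412)
n_3 = (-0.3481, +0.9375)
n_4 = (-0.9791, +0.2032)
n_5 = (-0.7442, -0.6679)
  (0,1): δ = 94.00°  ·
  (0,2): δ = 41.78°  ✓
  (0,3): δ = 1.67°  ✓
  (0,4): δ = 56.24°  ✓
  (0,5): δ = 109.86°  ·
  (1,2): δ = 127.78°  ·
  (1,3): δ = 87.67°  ·
  (1,4): δ = 29.76°  ✓
  (1,5): δ = 23.87°  ✓
  (2,3): δ = 139.89°  ·
  (2,4): δ = 81.98°  ·
  (2,5): δ = 28.35°  ✓
  (3,4): δ = 122.09°  ·
  (3,5): δ = 68.46°  ✓
  (4,5): δ = 126.37°  ·
antipodal pairs: 7

count = 7; pairs: (0,2), (0,3), (0,4), (1,4), (1,5), (2,5), (3,5)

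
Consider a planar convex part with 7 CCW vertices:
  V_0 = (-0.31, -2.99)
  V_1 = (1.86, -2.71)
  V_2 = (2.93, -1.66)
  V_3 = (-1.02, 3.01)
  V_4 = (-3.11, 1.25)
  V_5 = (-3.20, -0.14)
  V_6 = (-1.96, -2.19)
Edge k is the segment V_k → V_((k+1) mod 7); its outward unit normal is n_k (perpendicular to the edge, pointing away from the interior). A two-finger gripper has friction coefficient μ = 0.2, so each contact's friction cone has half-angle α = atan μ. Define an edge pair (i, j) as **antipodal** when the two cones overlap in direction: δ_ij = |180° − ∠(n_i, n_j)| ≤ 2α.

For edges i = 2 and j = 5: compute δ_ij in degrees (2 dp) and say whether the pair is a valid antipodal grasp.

α = atan 0.2 = 11.31°;  2α = 22.62°
edge 2: e_2 = (-3.95, +4.67);  n_2 = (+0.7635, +0.6458)
edge 5: e_5 = (+1.24, -2.05);  n_5 = (-0.8556, -0.5176)
∠(n_2, n_5) = 170.94°
δ = |180° − 170.94°| = 9.06°
9.06° ≤ 2α = 22.62°  →  valid

δ = 9.06°, valid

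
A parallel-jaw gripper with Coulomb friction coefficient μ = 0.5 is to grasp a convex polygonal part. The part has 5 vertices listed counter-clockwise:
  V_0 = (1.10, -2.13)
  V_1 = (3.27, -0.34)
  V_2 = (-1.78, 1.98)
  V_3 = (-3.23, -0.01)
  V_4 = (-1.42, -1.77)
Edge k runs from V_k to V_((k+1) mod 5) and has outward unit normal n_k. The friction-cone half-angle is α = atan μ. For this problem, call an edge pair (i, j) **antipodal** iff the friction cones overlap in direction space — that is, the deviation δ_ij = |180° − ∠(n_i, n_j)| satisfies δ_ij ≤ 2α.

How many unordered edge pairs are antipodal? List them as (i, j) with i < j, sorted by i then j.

count = 3; pairs: (0,2), (1,3), (1,4)

α = atan 0.5 = 26.57°;  2α = 53.13°
n_0 = (+0.6363, -0.7714)
n_1 = (+0.4175, +0.9087)
n_2 = (-0.8082, +0.5889)
n_3 = (-0.6971, -0.7169)
n_4 = (-0.1414, -0.9899)
  (0,1): δ = 64.19°  ·
  (0,2): δ = 14.40°  ✓
  (0,3): δ = 96.28°  ·
  (0,4): δ = 132.35°  ·
  (1,2): δ = 101.40°  ·
  (1,3): δ = 19.52°  ✓
  (1,4): δ = 16.54°  ✓
  (2,3): δ = 98.12°  ·
  (2,4): δ = 62.05°  ·
  (3,4): δ = 143.93°  ·
antipodal pairs: 3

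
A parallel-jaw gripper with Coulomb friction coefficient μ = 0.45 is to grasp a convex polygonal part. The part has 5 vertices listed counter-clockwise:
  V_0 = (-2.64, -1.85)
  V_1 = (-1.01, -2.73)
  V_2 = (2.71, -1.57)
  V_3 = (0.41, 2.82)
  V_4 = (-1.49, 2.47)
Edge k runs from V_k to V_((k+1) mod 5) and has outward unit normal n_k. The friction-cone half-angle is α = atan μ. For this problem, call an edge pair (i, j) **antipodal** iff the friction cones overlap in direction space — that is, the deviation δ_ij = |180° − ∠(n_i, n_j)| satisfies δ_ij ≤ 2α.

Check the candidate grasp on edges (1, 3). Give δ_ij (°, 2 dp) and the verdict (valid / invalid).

α = atan 0.45 = 24.23°;  2α = 48.46°
edge 1: e_1 = (+3.72, +1.16);  n_1 = (+0.2977, -0.9547)
edge 3: e_3 = (-1.90, -0.35);  n_3 = (-0.1812, +0.9835)
∠(n_1, n_3) = 173.12°
δ = |180° − 173.12°| = 6.88°
6.88° ≤ 2α = 48.46°  →  valid

δ = 6.88°, valid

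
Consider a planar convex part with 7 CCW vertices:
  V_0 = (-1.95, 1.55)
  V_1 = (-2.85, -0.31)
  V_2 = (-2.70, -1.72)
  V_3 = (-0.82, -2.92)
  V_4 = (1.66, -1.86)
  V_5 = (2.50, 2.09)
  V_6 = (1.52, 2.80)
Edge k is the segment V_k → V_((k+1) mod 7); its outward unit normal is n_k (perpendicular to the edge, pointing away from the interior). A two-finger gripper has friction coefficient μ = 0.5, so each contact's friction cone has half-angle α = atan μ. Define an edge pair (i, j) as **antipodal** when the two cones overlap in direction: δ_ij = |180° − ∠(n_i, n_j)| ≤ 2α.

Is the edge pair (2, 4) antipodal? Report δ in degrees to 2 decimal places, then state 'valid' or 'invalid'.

δ = 69.46°, invalid

α = atan 0.5 = 26.57°;  2α = 53.13°
edge 2: e_2 = (+1.88, -1.20);  n_2 = (-0.5380, -0.8429)
edge 4: e_4 = (+0.84, +3.95);  n_4 = (+0.9781, -0.2080)
∠(n_2, n_4) = 110.54°
δ = |180° − 110.54°| = 69.46°
69.46° > 2α = 53.13°  →  invalid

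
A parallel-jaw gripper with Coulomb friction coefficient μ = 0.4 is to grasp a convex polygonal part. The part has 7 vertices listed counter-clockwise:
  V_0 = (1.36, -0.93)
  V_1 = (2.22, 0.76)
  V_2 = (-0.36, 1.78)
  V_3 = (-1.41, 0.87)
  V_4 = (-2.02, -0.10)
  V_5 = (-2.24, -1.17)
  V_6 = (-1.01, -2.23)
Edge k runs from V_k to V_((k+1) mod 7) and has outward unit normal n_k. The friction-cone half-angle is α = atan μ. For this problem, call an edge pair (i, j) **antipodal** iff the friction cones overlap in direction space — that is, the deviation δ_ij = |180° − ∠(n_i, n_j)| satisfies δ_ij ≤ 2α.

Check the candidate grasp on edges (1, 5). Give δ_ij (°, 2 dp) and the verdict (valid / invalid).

α = atan 0.4 = 21.80°;  2α = 43.60°
edge 1: e_1 = (-2.58, +1.02);  n_1 = (+0.3677, +0.9300)
edge 5: e_5 = (+1.23, -1.06);  n_5 = (-0.6528, -0.7575)
∠(n_1, n_5) = 160.82°
δ = |180° − 160.82°| = 19.18°
19.18° ≤ 2α = 43.60°  →  valid

δ = 19.18°, valid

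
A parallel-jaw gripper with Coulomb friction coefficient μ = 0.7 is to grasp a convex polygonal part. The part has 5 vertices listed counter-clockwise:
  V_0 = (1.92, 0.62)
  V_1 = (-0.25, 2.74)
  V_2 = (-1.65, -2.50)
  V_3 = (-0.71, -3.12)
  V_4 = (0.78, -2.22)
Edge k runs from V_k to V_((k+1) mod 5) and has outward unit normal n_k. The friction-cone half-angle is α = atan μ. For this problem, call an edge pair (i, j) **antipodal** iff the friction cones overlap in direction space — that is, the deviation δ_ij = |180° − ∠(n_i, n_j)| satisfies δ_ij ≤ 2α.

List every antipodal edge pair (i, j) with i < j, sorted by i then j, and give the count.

α = atan 0.7 = 34.99°;  2α = 69.98°
n_0 = (+0.6988, +0.7153)
n_1 = (-0.9661, +0.2581)
n_2 = (-0.5506, -0.8348)
n_3 = (+0.5170, -0.8560)
n_4 = (+0.9280, -0.3725)
  (0,1): δ = 60.63°  ✓
  (0,2): δ = 10.92°  ✓
  (0,3): δ = 75.47°  ·
  (0,4): δ = 112.46°  ·
  (1,2): δ = 108.45°  ·
  (1,3): δ = 43.91°  ✓
  (1,4): δ = 6.91°  ✓
  (2,3): δ = 115.46°  ·
  (2,4): δ = 78.46°  ·
  (3,4): δ = 143.00°  ·
antipodal pairs: 4

count = 4; pairs: (0,1), (0,2), (1,3), (1,4)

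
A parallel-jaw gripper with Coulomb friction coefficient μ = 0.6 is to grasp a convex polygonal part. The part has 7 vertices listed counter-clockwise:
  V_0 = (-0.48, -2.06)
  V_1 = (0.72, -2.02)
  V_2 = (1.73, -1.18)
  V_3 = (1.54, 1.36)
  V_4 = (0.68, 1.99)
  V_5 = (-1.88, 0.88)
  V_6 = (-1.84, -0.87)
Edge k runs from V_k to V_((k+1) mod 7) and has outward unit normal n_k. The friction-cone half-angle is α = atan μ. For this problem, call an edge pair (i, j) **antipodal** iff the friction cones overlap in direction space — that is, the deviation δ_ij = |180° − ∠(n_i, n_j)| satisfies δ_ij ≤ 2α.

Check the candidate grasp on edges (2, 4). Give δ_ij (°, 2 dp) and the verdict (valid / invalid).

α = atan 0.6 = 30.96°;  2α = 61.93°
edge 2: e_2 = (-0.19, +2.54);  n_2 = (+0.9972, +0.0746)
edge 4: e_4 = (-2.56, -1.11);  n_4 = (-0.3978, +0.9175)
∠(n_2, n_4) = 109.16°
δ = |180° − 109.16°| = 70.84°
70.84° > 2α = 61.93°  →  invalid

δ = 70.84°, invalid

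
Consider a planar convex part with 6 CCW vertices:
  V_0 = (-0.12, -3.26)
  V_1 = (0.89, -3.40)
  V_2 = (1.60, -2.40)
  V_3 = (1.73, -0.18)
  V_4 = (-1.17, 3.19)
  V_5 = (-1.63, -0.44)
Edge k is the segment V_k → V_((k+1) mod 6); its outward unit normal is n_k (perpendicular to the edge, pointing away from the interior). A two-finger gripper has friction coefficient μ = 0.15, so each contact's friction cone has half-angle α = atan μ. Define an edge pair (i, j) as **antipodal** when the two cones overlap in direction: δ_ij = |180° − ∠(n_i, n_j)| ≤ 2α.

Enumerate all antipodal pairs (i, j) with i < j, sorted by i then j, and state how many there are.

α = atan 0.15 = 8.53°;  2α = 17.06°
n_0 = (-0.1373, -0.9905)
n_1 = (+0.8154, -0.5789)
n_2 = (+0.9983, -0.0585)
n_3 = (+0.7580, +0.6523)
n_4 = (-0.9921, +0.1257)
n_5 = (-0.8816, -0.4720)
  (0,1): δ = 117.48°  ·
  (0,2): δ = 85.46°  ·
  (0,3): δ = 41.40°  ·
  (0,4): δ = 90.67°  ·
  (0,5): δ = 126.06°  ·
  (1,2): δ = 147.98°  ·
  (1,3): δ = 103.91°  ·
  (1,4): δ = 28.15°  ·
  (1,5): δ = 63.54°  ·
  (2,3): δ = 135.94°  ·
  (2,4): δ = 3.87°  ✓
  (2,5): δ = 31.52°  ·
  (3,4): δ = 47.94°  ·
  (3,5): δ = 12.55°  ✓
  (4,5): δ = 144.61°  ·
antipodal pairs: 2

count = 2; pairs: (2,4), (3,5)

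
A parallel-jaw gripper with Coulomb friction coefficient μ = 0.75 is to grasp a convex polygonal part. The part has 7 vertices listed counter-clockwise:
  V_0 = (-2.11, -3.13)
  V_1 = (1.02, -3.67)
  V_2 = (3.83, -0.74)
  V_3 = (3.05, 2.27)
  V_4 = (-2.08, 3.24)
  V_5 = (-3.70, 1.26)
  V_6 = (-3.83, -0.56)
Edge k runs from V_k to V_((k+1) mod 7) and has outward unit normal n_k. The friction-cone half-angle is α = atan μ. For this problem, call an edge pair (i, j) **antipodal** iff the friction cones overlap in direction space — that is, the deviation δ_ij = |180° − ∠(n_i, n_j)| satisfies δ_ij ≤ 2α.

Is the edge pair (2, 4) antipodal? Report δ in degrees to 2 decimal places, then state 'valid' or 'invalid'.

α = atan 0.75 = 36.87°;  2α = 73.74°
edge 2: e_2 = (-0.78, +3.01);  n_2 = (+0.9680, +0.2509)
edge 4: e_4 = (-1.62, -1.98);  n_4 = (-0.7740, +0.6332)
∠(n_2, n_4) = 126.18°
δ = |180° − 126.18°| = 53.82°
53.82° ≤ 2α = 73.74°  →  valid

δ = 53.82°, valid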